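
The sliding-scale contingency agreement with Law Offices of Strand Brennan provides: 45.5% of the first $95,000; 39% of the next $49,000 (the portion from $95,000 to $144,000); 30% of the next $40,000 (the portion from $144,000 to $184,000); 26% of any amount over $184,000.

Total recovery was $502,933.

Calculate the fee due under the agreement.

First $95,000 at 45.5% = $43,225.00
Next $49,000 at 39% = $19,110.00
Next $40,000 at 30% = $12,000.00
Remaining $318,933 at 26% = $82,922.58
Fee: $43,225.00 + $19,110.00 + $12,000.00 + $82,922.58 = $157,257.58

$157,257.58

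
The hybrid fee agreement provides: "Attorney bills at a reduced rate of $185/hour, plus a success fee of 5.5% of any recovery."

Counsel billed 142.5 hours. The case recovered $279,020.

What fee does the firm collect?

Hourly: 142.5 × $185 = $26,362.50
Success fee: 5.5% of $279,020 = $15,346.10
Total: $26,362.50 + $15,346.10 = $41,708.60

$41,708.60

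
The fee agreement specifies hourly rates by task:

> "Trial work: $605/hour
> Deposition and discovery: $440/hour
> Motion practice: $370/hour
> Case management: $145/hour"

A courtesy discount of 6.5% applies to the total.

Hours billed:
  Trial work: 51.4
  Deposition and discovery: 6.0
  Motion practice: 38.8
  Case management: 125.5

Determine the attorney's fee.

$61,981.62

Trial work: 51.4 × $605 = $31,097.00
Deposition and discovery: 6.0 × $440 = $2,640.00
Motion practice: 38.8 × $370 = $14,356.00
Case management: 125.5 × $145 = $18,197.50
Subtotal: $66,290.50
Less 6.5% discount: −$4,308.88
Total: $66,290.50 − $4,308.88 = $61,981.62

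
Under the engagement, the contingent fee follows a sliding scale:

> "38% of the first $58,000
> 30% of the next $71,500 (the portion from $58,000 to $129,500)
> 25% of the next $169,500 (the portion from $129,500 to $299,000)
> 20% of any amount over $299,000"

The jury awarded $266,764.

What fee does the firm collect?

First $58,000 at 38% = $22,040.00
Next $71,500 at 30% = $21,450.00
Remaining $137,264 at 25% = $34,316.00
Fee: $22,040.00 + $21,450.00 + $34,316.00 = $77,806.00

$77,806.00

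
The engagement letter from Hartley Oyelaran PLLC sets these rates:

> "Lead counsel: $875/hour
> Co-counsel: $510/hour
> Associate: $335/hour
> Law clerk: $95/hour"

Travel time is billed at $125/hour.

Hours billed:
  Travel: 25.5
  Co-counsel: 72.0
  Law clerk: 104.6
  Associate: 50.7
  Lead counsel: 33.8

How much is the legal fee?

Lead counsel: 33.8 × $875 = $29,575.00
Co-counsel: 72.0 × $510 = $36,720.00
Associate: 50.7 × $335 = $16,984.50
Law clerk: 104.6 × $95 = $9,937.00
Subtotal: $29,575.00 + $36,720.00 + $16,984.50 + $9,937.00 = $93,216.50
Travel: 25.5 × $125 = $3,187.50
Total: $93,216.50 + $3,187.50 = $96,404.00

$96,404.00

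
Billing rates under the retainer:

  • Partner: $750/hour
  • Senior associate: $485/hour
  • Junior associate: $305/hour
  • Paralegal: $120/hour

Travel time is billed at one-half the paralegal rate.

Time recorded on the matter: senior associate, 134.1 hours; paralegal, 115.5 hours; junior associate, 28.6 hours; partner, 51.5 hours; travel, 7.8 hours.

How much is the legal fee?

Partner: 51.5 × $750 = $38,625.00
Senior associate: 134.1 × $485 = $65,038.50
Junior associate: 28.6 × $305 = $8,723.00
Paralegal: 115.5 × $120 = $13,860.00
Subtotal: $38,625.00 + $65,038.50 + $8,723.00 + $13,860.00 = $126,246.50
Travel: 7.8 × ($120 ÷ 2) = 7.8 × $60.00 = $468.00
Total: $126,246.50 + $468.00 = $126,714.50

$126,714.50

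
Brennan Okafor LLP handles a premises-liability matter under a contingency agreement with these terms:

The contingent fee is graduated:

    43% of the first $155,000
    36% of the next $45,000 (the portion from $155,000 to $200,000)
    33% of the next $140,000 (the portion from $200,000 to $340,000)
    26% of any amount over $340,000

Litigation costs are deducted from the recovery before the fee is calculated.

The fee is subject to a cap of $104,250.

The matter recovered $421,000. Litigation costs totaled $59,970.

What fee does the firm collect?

$104,250.00

Fee base (net of costs): $421,000 − $59,970 = $361,030
First $155,000 at 43% = $66,650.00
Next $45,000 at 36% = $16,200.00
Next $140,000 at 33% = $46,200.00
Remaining $21,030 at 26% = $5,467.80
Fee: $66,650.00 + $16,200.00 + $46,200.00 + $5,467.80 = $134,517.80
$134,517.80 exceeds the $104,250 cap, so the fee is capped at $104,250.00.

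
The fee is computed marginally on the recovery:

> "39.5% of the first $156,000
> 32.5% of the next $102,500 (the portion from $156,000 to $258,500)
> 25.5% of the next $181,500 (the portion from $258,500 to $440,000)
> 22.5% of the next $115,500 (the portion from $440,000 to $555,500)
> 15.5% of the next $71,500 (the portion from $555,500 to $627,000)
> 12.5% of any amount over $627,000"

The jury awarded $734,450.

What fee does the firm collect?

First $156,000 at 39.5% = $61,620.00
Next $102,500 at 32.5% = $33,312.50
Next $181,500 at 25.5% = $46,282.50
Next $115,500 at 22.5% = $25,987.50
Next $71,500 at 15.5% = $11,082.50
Remaining $107,450 at 12.5% = $13,431.25
Fee: $61,620.00 + $33,312.50 + $46,282.50 + $25,987.50 + $11,082.50 + $13,431.25 = $191,716.25

$191,716.25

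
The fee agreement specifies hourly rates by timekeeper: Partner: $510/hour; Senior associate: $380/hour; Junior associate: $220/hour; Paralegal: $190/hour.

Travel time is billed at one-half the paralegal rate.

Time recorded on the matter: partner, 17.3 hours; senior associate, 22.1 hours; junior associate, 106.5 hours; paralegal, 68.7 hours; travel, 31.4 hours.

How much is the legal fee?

Partner: 17.3 × $510 = $8,823.00
Senior associate: 22.1 × $380 = $8,398.00
Junior associate: 106.5 × $220 = $23,430.00
Paralegal: 68.7 × $190 = $13,053.00
Subtotal: $8,823.00 + $8,398.00 + $23,430.00 + $13,053.00 = $53,704.00
Travel: 31.4 × ($190 ÷ 2) = 31.4 × $95.00 = $2,983.00
Total: $53,704.00 + $2,983.00 = $56,687.00

$56,687.00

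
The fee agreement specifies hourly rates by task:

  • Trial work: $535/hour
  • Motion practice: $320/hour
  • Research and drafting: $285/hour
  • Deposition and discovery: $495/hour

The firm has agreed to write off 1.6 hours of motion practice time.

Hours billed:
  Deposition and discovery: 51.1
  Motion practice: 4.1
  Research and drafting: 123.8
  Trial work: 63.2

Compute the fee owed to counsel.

Trial work: 63.2 × $535 = $33,812.00
Motion practice: 4.1 × $320 = $1,312.00
Research and drafting: 123.8 × $285 = $35,283.00
Deposition and discovery: 51.1 × $495 = $25,294.50
Subtotal: $95,701.50
Write-off: 1.6 × $320 = $512.00
Total: $95,701.50 − $512.00 = $95,189.50

$95,189.50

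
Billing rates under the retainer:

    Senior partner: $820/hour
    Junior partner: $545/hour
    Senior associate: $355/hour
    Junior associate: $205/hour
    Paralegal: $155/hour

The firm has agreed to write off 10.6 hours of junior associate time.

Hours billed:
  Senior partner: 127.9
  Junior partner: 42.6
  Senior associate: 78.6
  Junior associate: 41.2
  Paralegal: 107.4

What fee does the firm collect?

Senior partner: 127.9 × $820 = $104,878.00
Junior partner: 42.6 × $545 = $23,217.00
Senior associate: 78.6 × $355 = $27,903.00
Junior associate: 41.2 × $205 = $8,446.00
Paralegal: 107.4 × $155 = $16,647.00
Subtotal: $181,091.00
Write-off: 10.6 × $205 = $2,173.00
Total: $181,091.00 − $2,173.00 = $178,918.00

$178,918.00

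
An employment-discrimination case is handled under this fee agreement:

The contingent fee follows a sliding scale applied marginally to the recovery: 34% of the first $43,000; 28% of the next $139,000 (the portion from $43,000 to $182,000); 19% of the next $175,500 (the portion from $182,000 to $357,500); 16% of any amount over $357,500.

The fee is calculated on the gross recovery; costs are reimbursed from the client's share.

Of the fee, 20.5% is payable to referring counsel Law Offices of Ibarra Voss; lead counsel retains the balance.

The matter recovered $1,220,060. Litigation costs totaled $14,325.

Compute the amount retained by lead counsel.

Fee base is the gross recovery, $1,220,060; costs are reimbursed separately.
First $43,000 at 34% = $14,620.00
Next $139,000 at 28% = $38,920.00
Next $175,500 at 19% = $33,345.00
Remaining $862,560 at 16% = $138,009.60
Fee: $14,620.00 + $38,920.00 + $33,345.00 + $138,009.60 = $224,894.60
Referral share: 20.5% of $224,894.60 = $46,103.39; lead counsel retains $224,894.60 − $46,103.39 = $178,791.21.

$178,791.21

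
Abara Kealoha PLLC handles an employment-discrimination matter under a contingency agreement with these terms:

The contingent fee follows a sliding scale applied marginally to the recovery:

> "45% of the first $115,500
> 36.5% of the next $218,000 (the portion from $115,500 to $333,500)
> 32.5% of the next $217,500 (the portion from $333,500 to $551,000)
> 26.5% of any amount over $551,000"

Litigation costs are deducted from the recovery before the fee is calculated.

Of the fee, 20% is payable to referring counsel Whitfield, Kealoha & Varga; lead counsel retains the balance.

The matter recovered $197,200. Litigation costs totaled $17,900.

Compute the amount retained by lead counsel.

$60,209.60

Fee base (net of costs): $197,200 − $17,900 = $179,300
First $115,500 at 45% = $51,975.00
Remaining $63,800 at 36.5% = $23,287.00
Fee: $51,975.00 + $23,287.00 = $75,262.00
Referral share: 20% of $75,262.00 = $15,052.40; lead counsel retains $75,262.00 − $15,052.40 = $60,209.60.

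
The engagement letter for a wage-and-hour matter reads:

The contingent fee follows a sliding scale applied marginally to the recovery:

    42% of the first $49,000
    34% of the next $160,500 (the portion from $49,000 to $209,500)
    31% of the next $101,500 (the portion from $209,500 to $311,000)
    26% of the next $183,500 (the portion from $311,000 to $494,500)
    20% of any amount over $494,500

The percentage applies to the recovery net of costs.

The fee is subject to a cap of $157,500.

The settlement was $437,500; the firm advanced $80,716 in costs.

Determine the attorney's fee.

Fee base (net of costs): $437,500 − $80,716 = $356,784
First $49,000 at 42% = $20,580.00
Next $160,500 at 34% = $54,570.00
Next $101,500 at 31% = $31,465.00
Remaining $45,784 at 26% = $11,903.84
Fee: $20,580.00 + $54,570.00 + $31,465.00 + $11,903.84 = $118,518.84
$118,518.84 is under the $157,500 cap.

$118,518.84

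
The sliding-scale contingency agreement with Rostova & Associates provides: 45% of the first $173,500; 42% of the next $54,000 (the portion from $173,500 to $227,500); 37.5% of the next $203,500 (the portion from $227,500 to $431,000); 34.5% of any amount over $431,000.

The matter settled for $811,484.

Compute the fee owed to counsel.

$308,334.48

First $173,500 at 45% = $78,075.00
Next $54,000 at 42% = $22,680.00
Next $203,500 at 37.5% = $76,312.50
Remaining $380,484 at 34.5% = $131,266.98
Fee: $78,075.00 + $22,680.00 + $76,312.50 + $131,266.98 = $308,334.48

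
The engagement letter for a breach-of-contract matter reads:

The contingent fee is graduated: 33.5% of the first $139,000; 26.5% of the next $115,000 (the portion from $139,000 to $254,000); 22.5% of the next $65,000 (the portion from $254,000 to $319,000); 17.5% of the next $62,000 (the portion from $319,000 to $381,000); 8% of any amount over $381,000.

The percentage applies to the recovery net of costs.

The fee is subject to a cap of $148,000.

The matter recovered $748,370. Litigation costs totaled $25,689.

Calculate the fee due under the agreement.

Fee base (net of costs): $748,370 − $25,689 = $722,681
First $139,000 at 33.5% = $46,565.00
Next $115,000 at 26.5% = $30,475.00
Next $65,000 at 22.5% = $14,625.00
Next $62,000 at 17.5% = $10,850.00
Remaining $341,681 at 8% = $27,334.48
Fee: $46,565.00 + $30,475.00 + $14,625.00 + $10,850.00 + $27,334.48 = $129,849.48
$129,849.48 is under the $148,000 cap.

$129,849.48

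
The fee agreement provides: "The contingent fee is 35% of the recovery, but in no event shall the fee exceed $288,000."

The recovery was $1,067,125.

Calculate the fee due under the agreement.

$288,000.00

35% of $1,067,125 = $373,493.75
That exceeds the $288,000 cap, so the fee is capped at $288,000.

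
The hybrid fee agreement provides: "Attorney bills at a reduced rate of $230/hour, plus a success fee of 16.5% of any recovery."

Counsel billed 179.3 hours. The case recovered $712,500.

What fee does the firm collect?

Hourly: 179.3 × $230 = $41,239.00
Success fee: 16.5% of $712,500 = $117,562.50
Total: $41,239.00 + $117,562.50 = $158,801.50

$158,801.50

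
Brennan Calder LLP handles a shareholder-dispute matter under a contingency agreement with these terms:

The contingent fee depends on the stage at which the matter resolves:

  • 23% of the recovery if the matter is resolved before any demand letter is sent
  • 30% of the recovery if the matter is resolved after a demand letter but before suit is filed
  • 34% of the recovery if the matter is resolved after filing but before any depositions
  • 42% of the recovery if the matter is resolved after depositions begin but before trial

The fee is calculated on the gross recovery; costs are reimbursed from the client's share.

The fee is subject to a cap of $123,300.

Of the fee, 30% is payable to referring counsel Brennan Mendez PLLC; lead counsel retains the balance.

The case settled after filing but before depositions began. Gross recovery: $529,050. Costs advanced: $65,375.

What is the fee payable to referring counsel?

$36,990.00

Fee base is the gross recovery, $529,050; costs are reimbursed separately.
The matter settled after filing but before depositions began, so the 34% rate applies.
$529,050 × 34% = $179,877.00
$179,877.00 exceeds the $123,300 cap, so the fee is capped at $123,300.00.
Referral share: 30% of $123,300.00 = $36,990.00; lead counsel retains $123,300.00 − $36,990.00 = $86,310.00.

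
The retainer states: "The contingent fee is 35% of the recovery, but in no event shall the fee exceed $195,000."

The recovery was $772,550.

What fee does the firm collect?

$195,000.00

35% of $772,550 = $270,392.50
That exceeds the $195,000 cap, so the fee is capped at $195,000.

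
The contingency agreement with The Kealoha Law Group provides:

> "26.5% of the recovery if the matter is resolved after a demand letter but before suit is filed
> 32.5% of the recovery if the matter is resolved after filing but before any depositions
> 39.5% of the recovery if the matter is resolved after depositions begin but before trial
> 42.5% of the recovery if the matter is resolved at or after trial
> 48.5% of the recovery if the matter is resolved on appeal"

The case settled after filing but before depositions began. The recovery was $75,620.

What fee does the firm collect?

$24,576.50

The matter settled after filing but before depositions began, so the 32.5% rate applies.
$75,620 × 32.5% = $24,576.50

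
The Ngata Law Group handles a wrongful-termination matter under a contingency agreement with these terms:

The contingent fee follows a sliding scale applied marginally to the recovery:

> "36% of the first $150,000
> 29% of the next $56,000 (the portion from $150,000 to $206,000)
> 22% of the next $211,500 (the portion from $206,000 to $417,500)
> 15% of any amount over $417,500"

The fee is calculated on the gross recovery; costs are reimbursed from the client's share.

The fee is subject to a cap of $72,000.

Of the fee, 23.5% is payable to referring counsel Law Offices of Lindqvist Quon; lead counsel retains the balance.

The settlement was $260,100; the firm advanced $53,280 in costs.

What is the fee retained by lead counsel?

$55,080.00

Fee base is the gross recovery, $260,100; costs are reimbursed separately.
First $150,000 at 36% = $54,000.00
Next $56,000 at 29% = $16,240.00
Remaining $54,100 at 22% = $11,902.00
Fee: $54,000.00 + $16,240.00 + $11,902.00 = $82,142.00
$82,142.00 exceeds the $72,000 cap, so the fee is capped at $72,000.00.
Referral share: 23.5% of $72,000.00 = $16,920.00; lead counsel retains $72,000.00 − $16,920.00 = $55,080.00.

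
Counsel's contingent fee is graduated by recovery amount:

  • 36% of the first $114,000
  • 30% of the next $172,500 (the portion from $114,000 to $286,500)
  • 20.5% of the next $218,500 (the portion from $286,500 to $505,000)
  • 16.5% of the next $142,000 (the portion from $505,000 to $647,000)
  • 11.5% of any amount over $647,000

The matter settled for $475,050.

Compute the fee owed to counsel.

$131,442.75

First $114,000 at 36% = $41,040.00
Next $172,500 at 30% = $51,750.00
Remaining $188,550 at 20.5% = $38,652.75
Fee: $41,040.00 + $51,750.00 + $38,652.75 = $131,442.75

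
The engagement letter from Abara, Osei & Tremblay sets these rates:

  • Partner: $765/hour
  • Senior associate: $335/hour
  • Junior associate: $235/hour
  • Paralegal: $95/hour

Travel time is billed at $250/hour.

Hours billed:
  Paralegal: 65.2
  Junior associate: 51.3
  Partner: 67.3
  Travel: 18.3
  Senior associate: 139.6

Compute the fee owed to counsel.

Partner: 67.3 × $765 = $51,484.50
Senior associate: 139.6 × $335 = $46,766.00
Junior associate: 51.3 × $235 = $12,055.50
Paralegal: 65.2 × $95 = $6,194.00
Subtotal: $51,484.50 + $46,766.00 + $12,055.50 + $6,194.00 = $116,500.00
Travel: 18.3 × $250 = $4,575.00
Total: $116,500.00 + $4,575.00 = $121,075.00

$121,075.00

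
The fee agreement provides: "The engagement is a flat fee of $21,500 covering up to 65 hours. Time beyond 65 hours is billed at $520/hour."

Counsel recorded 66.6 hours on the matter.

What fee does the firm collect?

$22,332.00

Flat fee: $21,500.00
Excess hours: 66.6 − 65 = 1.6
Overrun: 1.6 × $520 = $832.00
Total: $21,500.00 + $832.00 = $22,332.00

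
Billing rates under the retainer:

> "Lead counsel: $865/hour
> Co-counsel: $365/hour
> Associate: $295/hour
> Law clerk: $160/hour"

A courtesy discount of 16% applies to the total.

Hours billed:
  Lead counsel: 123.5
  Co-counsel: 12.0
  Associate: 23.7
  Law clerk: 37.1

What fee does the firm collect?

$104,273.40

Lead counsel: 123.5 × $865 = $106,827.50
Co-counsel: 12.0 × $365 = $4,380.00
Associate: 23.7 × $295 = $6,991.50
Law clerk: 37.1 × $160 = $5,936.00
Subtotal: $124,135.00
Less 16% discount: −$19,861.60
Total: $124,135.00 − $19,861.60 = $104,273.40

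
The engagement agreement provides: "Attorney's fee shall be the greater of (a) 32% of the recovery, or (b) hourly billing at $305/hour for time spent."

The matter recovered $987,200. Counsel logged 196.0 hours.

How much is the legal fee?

$315,904.00

(a) 32% of $987,200 = $315,904.00
(b) 196.0 × $305 = $59,780.00
The greater is (a): $315,904.00.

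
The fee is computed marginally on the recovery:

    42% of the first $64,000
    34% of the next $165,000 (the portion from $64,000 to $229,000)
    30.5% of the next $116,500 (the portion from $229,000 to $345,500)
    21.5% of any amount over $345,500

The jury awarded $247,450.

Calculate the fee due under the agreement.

$88,607.25

First $64,000 at 42% = $26,880.00
Next $165,000 at 34% = $56,100.00
Remaining $18,450 at 30.5% = $5,627.25
Fee: $26,880.00 + $56,100.00 + $5,627.25 = $88,607.25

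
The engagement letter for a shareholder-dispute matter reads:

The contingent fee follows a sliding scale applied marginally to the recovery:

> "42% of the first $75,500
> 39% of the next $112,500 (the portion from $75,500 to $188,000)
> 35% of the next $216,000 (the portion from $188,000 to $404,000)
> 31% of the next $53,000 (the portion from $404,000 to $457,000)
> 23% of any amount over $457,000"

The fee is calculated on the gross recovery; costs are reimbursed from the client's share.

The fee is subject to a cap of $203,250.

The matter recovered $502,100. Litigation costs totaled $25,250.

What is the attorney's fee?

Fee base is the gross recovery, $502,100; costs are reimbursed separately.
First $75,500 at 42% = $31,710.00
Next $112,500 at 39% = $43,875.00
Next $216,000 at 35% = $75,600.00
Next $53,000 at 31% = $16,430.00
Remaining $45,100 at 23% = $10,373.00
Fee: $31,710.00 + $43,875.00 + $75,600.00 + $16,430.00 + $10,373.00 = $177,988.00
$177,988.00 is under the $203,250 cap.

$177,988.00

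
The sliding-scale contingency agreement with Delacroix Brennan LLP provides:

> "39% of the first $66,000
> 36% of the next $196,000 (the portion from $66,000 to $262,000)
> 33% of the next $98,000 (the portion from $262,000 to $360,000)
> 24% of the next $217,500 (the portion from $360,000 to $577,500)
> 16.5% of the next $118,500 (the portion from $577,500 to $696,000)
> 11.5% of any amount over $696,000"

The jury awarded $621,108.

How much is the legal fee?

First $66,000 at 39% = $25,740.00
Next $196,000 at 36% = $70,560.00
Next $98,000 at 33% = $32,340.00
Next $217,500 at 24% = $52,200.00
Remaining $43,608 at 16.5% = $7,195.32
Fee: $25,740.00 + $70,560.00 + $32,340.00 + $52,200.00 + $7,195.32 = $188,035.32

$188,035.32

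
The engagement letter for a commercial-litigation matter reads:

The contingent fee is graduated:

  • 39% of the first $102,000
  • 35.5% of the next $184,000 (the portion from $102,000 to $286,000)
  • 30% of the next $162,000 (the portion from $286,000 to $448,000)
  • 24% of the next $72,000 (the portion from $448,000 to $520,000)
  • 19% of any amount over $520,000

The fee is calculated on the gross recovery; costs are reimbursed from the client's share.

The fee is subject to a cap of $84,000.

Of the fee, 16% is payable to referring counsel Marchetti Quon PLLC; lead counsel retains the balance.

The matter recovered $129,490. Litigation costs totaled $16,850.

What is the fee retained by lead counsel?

Fee base is the gross recovery, $129,490; costs are reimbursed separately.
First $102,000 at 39% = $39,780.00
Remaining $27,490 at 35.5% = $9,758.95
Fee: $39,780.00 + $9,758.95 = $49,538.95
$49,538.95 is under the $84,000 cap.
Referral share: 16% of $49,538.95 = $7,926.23; lead counsel retains $49,538.95 − $7,926.23 = $41,612.72.

$41,612.72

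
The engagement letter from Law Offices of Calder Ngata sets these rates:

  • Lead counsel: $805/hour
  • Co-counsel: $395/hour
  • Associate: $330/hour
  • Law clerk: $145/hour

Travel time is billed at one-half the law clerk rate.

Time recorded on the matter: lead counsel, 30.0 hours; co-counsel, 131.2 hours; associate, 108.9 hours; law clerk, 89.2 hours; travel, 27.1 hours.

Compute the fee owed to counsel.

$126,809.75

Lead counsel: 30.0 × $805 = $24,150.00
Co-counsel: 131.2 × $395 = $51,824.00
Associate: 108.9 × $330 = $35,937.00
Law clerk: 89.2 × $145 = $12,934.00
Subtotal: $24,150.00 + $51,824.00 + $35,937.00 + $12,934.00 = $124,845.00
Travel: 27.1 × ($145 ÷ 2) = 27.1 × $72.50 = $1,964.75
Total: $124,845.00 + $1,964.75 = $126,809.75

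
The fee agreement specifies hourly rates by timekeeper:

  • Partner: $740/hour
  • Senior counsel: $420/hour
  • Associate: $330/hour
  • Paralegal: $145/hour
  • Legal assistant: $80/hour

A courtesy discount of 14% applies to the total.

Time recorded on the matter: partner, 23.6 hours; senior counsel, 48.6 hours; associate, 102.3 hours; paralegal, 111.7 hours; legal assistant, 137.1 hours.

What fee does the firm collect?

$84,967.57

Partner: 23.6 × $740 = $17,464.00
Senior counsel: 48.6 × $420 = $20,412.00
Associate: 102.3 × $330 = $33,759.00
Paralegal: 111.7 × $145 = $16,196.50
Legal assistant: 137.1 × $80 = $10,968.00
Subtotal: $98,799.50
Less 14% discount: −$13,831.93
Total: $98,799.50 − $13,831.93 = $84,967.57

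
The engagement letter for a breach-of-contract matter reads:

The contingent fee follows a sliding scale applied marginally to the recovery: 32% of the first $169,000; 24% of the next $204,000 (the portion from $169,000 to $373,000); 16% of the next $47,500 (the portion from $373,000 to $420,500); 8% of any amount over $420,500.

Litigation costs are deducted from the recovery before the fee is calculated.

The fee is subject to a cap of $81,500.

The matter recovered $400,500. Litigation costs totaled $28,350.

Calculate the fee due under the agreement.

Fee base (net of costs): $400,500 − $28,350 = $372,150
First $169,000 at 32% = $54,080.00
Remaining $203,150 at 24% = $48,756.00
Fee: $54,080.00 + $48,756.00 = $102,836.00
$102,836.00 exceeds the $81,500 cap, so the fee is capped at $81,500.00.

$81,500.00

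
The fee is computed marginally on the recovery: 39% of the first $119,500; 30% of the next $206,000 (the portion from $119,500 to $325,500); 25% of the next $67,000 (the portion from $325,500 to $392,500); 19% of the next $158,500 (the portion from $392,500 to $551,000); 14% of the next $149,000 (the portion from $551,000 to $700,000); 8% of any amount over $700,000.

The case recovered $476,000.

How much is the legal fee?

$141,020.00

First $119,500 at 39% = $46,605.00
Next $206,000 at 30% = $61,800.00
Next $67,000 at 25% = $16,750.00
Remaining $83,500 at 19% = $15,865.00
Fee: $46,605.00 + $61,800.00 + $16,750.00 + $15,865.00 = $141,020.00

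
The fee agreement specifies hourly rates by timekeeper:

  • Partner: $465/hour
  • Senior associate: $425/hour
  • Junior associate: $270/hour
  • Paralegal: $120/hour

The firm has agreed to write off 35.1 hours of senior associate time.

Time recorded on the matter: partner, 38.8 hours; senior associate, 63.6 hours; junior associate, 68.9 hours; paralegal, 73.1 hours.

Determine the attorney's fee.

$57,529.50

Partner: 38.8 × $465 = $18,042.00
Senior associate: 63.6 × $425 = $27,030.00
Junior associate: 68.9 × $270 = $18,603.00
Paralegal: 73.1 × $120 = $8,772.00
Subtotal: $72,447.00
Write-off: 35.1 × $425 = $14,917.50
Total: $72,447.00 − $14,917.50 = $57,529.50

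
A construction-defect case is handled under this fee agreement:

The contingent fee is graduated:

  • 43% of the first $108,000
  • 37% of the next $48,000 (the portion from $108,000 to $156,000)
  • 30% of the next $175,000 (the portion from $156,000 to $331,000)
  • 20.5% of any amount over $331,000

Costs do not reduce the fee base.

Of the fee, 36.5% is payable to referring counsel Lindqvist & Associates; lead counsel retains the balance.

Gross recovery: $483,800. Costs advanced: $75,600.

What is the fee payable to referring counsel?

$54,028.76

Fee base is the gross recovery, $483,800; costs are reimbursed separately.
First $108,000 at 43% = $46,440.00
Next $48,000 at 37% = $17,760.00
Next $175,000 at 30% = $52,500.00
Remaining $152,800 at 20.5% = $31,324.00
Fee: $46,440.00 + $17,760.00 + $52,500.00 + $31,324.00 = $148,024.00
Referral share: 36.5% of $148,024.00 = $54,028.76; lead counsel retains $148,024.00 − $54,028.76 = $93,995.24.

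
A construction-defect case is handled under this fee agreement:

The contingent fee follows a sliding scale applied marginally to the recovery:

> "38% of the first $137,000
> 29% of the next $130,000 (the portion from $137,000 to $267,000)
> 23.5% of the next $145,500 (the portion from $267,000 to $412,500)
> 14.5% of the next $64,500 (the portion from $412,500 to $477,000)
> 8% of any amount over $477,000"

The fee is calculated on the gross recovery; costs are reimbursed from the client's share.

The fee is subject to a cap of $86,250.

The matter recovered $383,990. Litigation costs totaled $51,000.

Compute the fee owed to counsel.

Fee base is the gross recovery, $383,990; costs are reimbursed separately.
First $137,000 at 38% = $52,060.00
Next $130,000 at 29% = $37,700.00
Remaining $116,990 at 23.5% = $27,492.65
Fee: $52,060.00 + $37,700.00 + $27,492.65 = $117,252.65
$117,252.65 exceeds the $86,250 cap, so the fee is capped at $86,250.00.

$86,250.00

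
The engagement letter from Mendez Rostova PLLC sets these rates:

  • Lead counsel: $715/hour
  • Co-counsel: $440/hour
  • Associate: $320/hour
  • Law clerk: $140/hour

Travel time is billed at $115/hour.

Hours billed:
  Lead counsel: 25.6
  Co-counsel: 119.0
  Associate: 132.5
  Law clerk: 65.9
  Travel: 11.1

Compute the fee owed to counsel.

Lead counsel: 25.6 × $715 = $18,304.00
Co-counsel: 119.0 × $440 = $52,360.00
Associate: 132.5 × $320 = $42,400.00
Law clerk: 65.9 × $140 = $9,226.00
Subtotal: $18,304.00 + $52,360.00 + $42,400.00 + $9,226.00 = $122,290.00
Travel: 11.1 × $115 = $1,276.50
Total: $122,290.00 + $1,276.50 = $123,566.50

$123,566.50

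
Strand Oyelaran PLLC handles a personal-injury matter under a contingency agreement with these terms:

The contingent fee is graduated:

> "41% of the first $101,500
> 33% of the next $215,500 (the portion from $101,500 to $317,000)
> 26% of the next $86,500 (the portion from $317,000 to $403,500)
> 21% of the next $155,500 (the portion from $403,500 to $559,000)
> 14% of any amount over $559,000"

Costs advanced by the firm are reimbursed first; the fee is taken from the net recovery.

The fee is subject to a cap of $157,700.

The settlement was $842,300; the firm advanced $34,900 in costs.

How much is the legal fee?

$157,700.00

Fee base (net of costs): $842,300 − $34,900 = $807,400
First $101,500 at 41% = $41,615.00
Next $215,500 at 33% = $71,115.00
Next $86,500 at 26% = $22,490.00
Next $155,500 at 21% = $32,655.00
Remaining $248,400 at 14% = $34,776.00
Fee: $41,615.00 + $71,115.00 + $22,490.00 + $32,655.00 + $34,776.00 = $202,651.00
$202,651.00 exceeds the $157,700 cap, so the fee is capped at $157,700.00.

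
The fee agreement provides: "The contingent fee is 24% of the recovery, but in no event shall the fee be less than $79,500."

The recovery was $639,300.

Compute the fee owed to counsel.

24% of $639,300 = $153,432.00
That exceeds the $79,500 minimum.

$153,432.00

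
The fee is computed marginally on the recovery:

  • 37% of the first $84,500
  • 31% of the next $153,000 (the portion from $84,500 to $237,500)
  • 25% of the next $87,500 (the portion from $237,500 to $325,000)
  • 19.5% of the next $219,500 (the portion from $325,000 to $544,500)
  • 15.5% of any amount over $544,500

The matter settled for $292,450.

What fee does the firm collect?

First $84,500 at 37% = $31,265.00
Next $153,000 at 31% = $47,430.00
Remaining $54,950 at 25% = $13,737.50
Fee: $31,265.00 + $47,430.00 + $13,737.50 = $92,432.50

$92,432.50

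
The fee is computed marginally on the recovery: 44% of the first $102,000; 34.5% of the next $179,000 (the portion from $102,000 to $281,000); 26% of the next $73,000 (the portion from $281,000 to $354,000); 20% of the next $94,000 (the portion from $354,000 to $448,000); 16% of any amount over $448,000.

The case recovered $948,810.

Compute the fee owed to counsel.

First $102,000 at 44% = $44,880.00
Next $179,000 at 34.5% = $61,755.00
Next $73,000 at 26% = $18,980.00
Next $94,000 at 20% = $18,800.00
Remaining $500,810 at 16% = $80,129.60
Fee: $44,880.00 + $61,755.00 + $18,980.00 + $18,800.00 + $80,129.60 = $224,544.60

$224,544.60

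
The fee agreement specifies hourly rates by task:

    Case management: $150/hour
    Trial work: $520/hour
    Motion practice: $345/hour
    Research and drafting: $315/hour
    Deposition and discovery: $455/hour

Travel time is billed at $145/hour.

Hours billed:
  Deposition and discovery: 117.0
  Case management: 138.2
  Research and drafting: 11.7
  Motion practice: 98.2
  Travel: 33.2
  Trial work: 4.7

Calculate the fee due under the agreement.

Case management: 138.2 × $150 = $20,730.00
Trial work: 4.7 × $520 = $2,444.00
Motion practice: 98.2 × $345 = $33,879.00
Research and drafting: 11.7 × $315 = $3,685.50
Deposition and discovery: 117.0 × $455 = $53,235.00
Subtotal: $20,730.00 + $2,444.00 + $33,879.00 + $3,685.50 + $53,235.00 = $113,973.50
Travel: 33.2 × $145 = $4,814.00
Total: $113,973.50 + $4,814.00 = $118,787.50

$118,787.50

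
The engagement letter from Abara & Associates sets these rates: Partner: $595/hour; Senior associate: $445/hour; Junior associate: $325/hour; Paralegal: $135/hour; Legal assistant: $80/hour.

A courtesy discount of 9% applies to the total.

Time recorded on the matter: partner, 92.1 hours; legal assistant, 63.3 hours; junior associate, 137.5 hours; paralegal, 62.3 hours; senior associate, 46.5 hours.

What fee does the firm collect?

$121,625.14

Partner: 92.1 × $595 = $54,799.50
Senior associate: 46.5 × $445 = $20,692.50
Junior associate: 137.5 × $325 = $44,687.50
Paralegal: 62.3 × $135 = $8,410.50
Legal assistant: 63.3 × $80 = $5,064.00
Subtotal: $133,654.00
Less 9% discount: −$12,028.86
Total: $133,654.00 − $12,028.86 = $121,625.14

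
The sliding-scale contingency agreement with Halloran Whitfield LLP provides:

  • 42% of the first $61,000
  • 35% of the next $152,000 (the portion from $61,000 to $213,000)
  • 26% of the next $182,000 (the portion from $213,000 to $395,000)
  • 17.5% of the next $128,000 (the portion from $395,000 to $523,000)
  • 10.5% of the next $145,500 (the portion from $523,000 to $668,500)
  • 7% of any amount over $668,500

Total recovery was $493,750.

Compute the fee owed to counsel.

First $61,000 at 42% = $25,620.00
Next $152,000 at 35% = $53,200.00
Next $182,000 at 26% = $47,320.00
Remaining $98,750 at 17.5% = $17,281.25
Fee: $25,620.00 + $53,200.00 + $47,320.00 + $17,281.25 = $143,421.25

$143,421.25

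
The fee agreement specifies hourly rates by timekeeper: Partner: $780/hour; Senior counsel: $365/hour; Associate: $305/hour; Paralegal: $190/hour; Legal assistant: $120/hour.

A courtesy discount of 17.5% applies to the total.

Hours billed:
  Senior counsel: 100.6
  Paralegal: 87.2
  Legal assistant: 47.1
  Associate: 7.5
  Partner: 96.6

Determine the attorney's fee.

$112,673.96

Partner: 96.6 × $780 = $75,348.00
Senior counsel: 100.6 × $365 = $36,719.00
Associate: 7.5 × $305 = $2,287.50
Paralegal: 87.2 × $190 = $16,568.00
Legal assistant: 47.1 × $120 = $5,652.00
Subtotal: $136,574.50
Less 17.5% discount: −$23,900.54
Total: $136,574.50 − $23,900.54 = $112,673.96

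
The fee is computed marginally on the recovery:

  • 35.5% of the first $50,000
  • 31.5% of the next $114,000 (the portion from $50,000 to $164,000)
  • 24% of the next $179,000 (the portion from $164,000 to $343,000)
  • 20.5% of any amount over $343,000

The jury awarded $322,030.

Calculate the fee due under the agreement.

$91,587.20

First $50,000 at 35.5% = $17,750.00
Next $114,000 at 31.5% = $35,910.00
Remaining $158,030 at 24% = $37,927.20
Fee: $17,750.00 + $35,910.00 + $37,927.20 = $91,587.20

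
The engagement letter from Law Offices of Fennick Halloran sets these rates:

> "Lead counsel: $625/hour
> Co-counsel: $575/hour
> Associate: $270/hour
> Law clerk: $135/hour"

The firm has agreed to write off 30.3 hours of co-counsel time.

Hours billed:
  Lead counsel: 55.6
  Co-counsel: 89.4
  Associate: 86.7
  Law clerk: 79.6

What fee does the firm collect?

Lead counsel: 55.6 × $625 = $34,750.00
Co-counsel: 89.4 × $575 = $51,405.00
Associate: 86.7 × $270 = $23,409.00
Law clerk: 79.6 × $135 = $10,746.00
Subtotal: $120,310.00
Write-off: 30.3 × $575 = $17,422.50
Total: $120,310.00 − $17,422.50 = $102,887.50

$102,887.50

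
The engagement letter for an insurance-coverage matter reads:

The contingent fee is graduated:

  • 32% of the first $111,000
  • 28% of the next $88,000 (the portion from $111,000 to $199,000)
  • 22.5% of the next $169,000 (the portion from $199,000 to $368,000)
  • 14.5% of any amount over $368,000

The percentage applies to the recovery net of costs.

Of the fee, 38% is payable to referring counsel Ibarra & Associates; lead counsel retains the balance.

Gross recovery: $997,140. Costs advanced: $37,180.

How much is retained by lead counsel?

$114,091.90

Fee base (net of costs): $997,140 − $37,180 = $959,960
First $111,000 at 32% = $35,520.00
Next $88,000 at 28% = $24,640.00
Next $169,000 at 22.5% = $38,025.00
Remaining $591,960 at 14.5% = $85,834.20
Fee: $35,520.00 + $24,640.00 + $38,025.00 + $85,834.20 = $184,019.20
Referral share: 38% of $184,019.20 = $69,927.30; lead counsel retains $184,019.20 − $69,927.30 = $114,091.90.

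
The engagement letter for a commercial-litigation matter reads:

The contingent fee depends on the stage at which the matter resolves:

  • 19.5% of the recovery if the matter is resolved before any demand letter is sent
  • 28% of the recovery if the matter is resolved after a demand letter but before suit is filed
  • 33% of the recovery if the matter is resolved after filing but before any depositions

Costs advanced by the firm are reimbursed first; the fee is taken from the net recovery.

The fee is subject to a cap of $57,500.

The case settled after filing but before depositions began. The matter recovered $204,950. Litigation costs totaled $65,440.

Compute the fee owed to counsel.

$46,038.30

Fee base (net of costs): $204,950 − $65,440 = $139,510
The matter settled after filing but before depositions began, so the 33% rate applies.
$139,510 × 33% = $46,038.30
$46,038.30 is under the $57,500 cap.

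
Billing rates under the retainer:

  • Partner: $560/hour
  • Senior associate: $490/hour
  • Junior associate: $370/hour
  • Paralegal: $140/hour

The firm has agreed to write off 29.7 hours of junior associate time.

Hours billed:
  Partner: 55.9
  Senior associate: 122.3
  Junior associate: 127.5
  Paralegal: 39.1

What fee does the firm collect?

$132,891.00

Partner: 55.9 × $560 = $31,304.00
Senior associate: 122.3 × $490 = $59,927.00
Junior associate: 127.5 × $370 = $47,175.00
Paralegal: 39.1 × $140 = $5,474.00
Subtotal: $143,880.00
Write-off: 29.7 × $370 = $10,989.00
Total: $143,880.00 − $10,989.00 = $132,891.00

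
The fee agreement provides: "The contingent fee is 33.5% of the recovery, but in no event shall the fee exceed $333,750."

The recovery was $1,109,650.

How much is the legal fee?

$333,750.00

33.5% of $1,109,650 = $371,732.75
That exceeds the $333,750 cap, so the fee is capped at $333,750.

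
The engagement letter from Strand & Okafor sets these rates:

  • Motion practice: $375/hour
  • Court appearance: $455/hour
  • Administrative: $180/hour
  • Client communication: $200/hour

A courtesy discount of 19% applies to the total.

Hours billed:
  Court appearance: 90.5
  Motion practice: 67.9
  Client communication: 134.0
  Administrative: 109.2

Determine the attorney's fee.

$91,607.76

Motion practice: 67.9 × $375 = $25,462.50
Court appearance: 90.5 × $455 = $41,177.50
Administrative: 109.2 × $180 = $19,656.00
Client communication: 134.0 × $200 = $26,800.00
Subtotal: $113,096.00
Less 19% discount: −$21,488.24
Total: $113,096.00 − $21,488.24 = $91,607.76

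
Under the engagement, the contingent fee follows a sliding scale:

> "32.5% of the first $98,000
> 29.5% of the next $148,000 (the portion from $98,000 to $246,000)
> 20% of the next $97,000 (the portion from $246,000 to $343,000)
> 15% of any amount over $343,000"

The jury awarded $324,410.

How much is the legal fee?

$91,192.00

First $98,000 at 32.5% = $31,850.00
Next $148,000 at 29.5% = $43,660.00
Remaining $78,410 at 20% = $15,682.00
Fee: $31,850.00 + $43,660.00 + $15,682.00 = $91,192.00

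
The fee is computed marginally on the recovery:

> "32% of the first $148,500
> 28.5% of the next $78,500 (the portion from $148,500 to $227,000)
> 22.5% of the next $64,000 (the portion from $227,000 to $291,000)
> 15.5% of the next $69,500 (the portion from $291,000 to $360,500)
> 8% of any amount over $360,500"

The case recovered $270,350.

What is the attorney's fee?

First $148,500 at 32% = $47,520.00
Next $78,500 at 28.5% = $22,372.50
Remaining $43,350 at 22.5% = $9,753.75
Fee: $47,520.00 + $22,372.50 + $9,753.75 = $79,646.25

$79,646.25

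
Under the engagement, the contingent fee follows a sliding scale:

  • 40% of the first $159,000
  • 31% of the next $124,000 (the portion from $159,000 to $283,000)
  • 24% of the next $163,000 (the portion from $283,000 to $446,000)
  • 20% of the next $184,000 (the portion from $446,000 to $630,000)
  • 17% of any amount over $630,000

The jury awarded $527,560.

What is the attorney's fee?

First $159,000 at 40% = $63,600.00
Next $124,000 at 31% = $38,440.00
Next $163,000 at 24% = $39,120.00
Remaining $81,560 at 20% = $16,312.00
Fee: $63,600.00 + $38,440.00 + $39,120.00 + $16,312.00 = $157,472.00

$157,472.00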